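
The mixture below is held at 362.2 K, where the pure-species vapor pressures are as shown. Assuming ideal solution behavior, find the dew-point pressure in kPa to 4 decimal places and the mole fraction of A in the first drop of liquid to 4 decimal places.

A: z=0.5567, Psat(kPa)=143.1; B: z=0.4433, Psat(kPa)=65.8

Pdew = 94.0967 kPa, x_A = 0.3661

At the dew point ψ → 1, so Σzᵢ/Kᵢ = 1 with Kᵢ = Pᵢˢᵃᵗ/P ⇒ 1/P = Σzᵢ/Pᵢˢᵃᵗ.
1/P = 0.5567/143.1 + 0.4433/65.8 = 0.0106274 ⇒ P = 94.0967 kPa
xᵢ = zᵢP/Pᵢˢᵃᵗ ⇒ x_A = 0.5567·94.0967/143.1 = 0.3661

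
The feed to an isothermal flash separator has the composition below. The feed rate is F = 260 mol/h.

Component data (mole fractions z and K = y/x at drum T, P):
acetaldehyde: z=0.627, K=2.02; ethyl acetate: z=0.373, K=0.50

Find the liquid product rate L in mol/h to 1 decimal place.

Material balance + equilibrium reduce to Σ zᵢ(Kᵢ−1)/(1+ψ(Kᵢ−1)) = 0.
Check two-phase: ΣzᵢKᵢ = 1.453 > 1 and Σzᵢ/Kᵢ = 1.056 > 1, so g(0) = 0.453 > 0 and g(1) = -0.056 < 0.
Binary case is linear: z₁(K₁−1)(1+ψ(K₂−1)) + z₂(K₂−1)(1+ψ(K₁−1)) = 0
⇒ ψ = [z₁(K₁−1)+z₂(K₂−1)] / [−(K₁−1)(K₂−1)] = 0.4530/0.5100 = 0.888
Then V = ψ·F = 0.8883·260 = 231.0 mol/h and L = F − V = 29.0 mol/h.

L = 29.0 mol/h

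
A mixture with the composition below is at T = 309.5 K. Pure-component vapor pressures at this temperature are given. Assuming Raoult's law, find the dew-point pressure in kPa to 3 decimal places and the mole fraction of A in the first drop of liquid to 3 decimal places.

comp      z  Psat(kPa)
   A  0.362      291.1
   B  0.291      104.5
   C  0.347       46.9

Pdew = 87.512 kPa, x_A = 0.109

At the dew point ψ → 1, so Σzᵢ/Kᵢ = 1 with Kᵢ = Pᵢˢᵃᵗ/P ⇒ 1/P = Σzᵢ/Pᵢˢᵃᵗ.
1/P = 0.362/291.1 + 0.291/104.5 + 0.347/46.9 = 0.011427 ⇒ P = 87.512 kPa
xᵢ = zᵢP/Pᵢˢᵃᵗ ⇒ x_A = 0.362·87.512/291.1 = 0.109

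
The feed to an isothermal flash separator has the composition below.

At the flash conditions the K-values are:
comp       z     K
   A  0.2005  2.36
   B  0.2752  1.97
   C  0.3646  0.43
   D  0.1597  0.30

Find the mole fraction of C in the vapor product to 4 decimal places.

y_C = 0.1908

Newton–Raphson from β = 0.5:
  β = 0.5000: g = -0.12057, g' = -0.6657 → β = 0.3189
  β = 0.3189: g = -0.00383, g' = -0.6381 → β = 0.3129
Converged at β = 0.3129.
Compositions from xᵢ = zᵢ/(1+β(Kᵢ−1)), yᵢ = Kᵢxᵢ:
  A: x = 0.1406, y = 0.3319
  B: x = 0.2111, y = 0.4159
  C: x = 0.4437, y = 0.1908
  D: x = 0.2045, y = 0.0613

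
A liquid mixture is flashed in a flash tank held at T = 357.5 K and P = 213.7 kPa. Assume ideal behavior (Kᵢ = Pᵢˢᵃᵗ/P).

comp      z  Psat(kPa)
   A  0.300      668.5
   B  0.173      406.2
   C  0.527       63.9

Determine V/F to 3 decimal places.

V/F = 0.345

Raoult's law: Kᵢ = Pᵢˢᵃᵗ/P = Pᵢˢᵃᵗ/213.7.
  K_A = 668.5/213.7 = 3.12822, K_B = 406.2/213.7 = 1.90080, K_C = 63.9/213.7 = 0.29902
Newton–Raphson from V/F = 0.39:
  V/F = 0.390: g = -0.0442, g' = -0.973 → V/F = 0.345
Converged at V/F = 0.345.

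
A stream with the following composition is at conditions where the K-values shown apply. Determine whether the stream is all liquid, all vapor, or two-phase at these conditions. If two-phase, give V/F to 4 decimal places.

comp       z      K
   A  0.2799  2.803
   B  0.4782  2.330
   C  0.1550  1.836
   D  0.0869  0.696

ΣzᵢKᵢ = 2.2438; Σzᵢ/Kᵢ = 0.5144.
Since Σzᵢ/Kᵢ < 1 the mixture is above its dew point — single vapor phase.

all vapor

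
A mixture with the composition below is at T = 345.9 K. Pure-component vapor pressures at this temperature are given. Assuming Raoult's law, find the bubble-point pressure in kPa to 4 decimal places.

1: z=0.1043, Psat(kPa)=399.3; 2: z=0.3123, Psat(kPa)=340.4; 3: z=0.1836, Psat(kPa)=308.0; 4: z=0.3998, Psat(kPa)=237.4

Pbub = 299.4152 kPa

At the bubble point ψ → 0, so ΣzᵢKᵢ = 1 with Kᵢ = Pᵢˢᵃᵗ/P ⇒ P = ΣzᵢPᵢˢᵃᵗ.
P = 0.1043·399.3 + 0.3123·340.4 + 0.1836·308.0 + 0.3998·237.4 = 299.4152 kPa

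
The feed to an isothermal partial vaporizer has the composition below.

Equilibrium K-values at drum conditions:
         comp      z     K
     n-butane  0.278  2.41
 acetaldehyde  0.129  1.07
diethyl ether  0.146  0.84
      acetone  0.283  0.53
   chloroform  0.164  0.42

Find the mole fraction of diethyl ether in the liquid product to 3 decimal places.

Rachford–Rice: g(ψ) = Σ zᵢ(Kᵢ−1)/(1+ψ(Kᵢ−1)) = 0.
g(0) = ΣzᵢKᵢ − 1 = 0.150 and g(1) = 1 − Σzᵢ/Kᵢ = -0.334, so a root lies in (0, 1).
Newton iteration, ψ⁰ = 0.44:
  ψ = 0.440: g = -0.0699, g' = -0.414 → ψ = 0.271
  ψ = 0.271: g = 0.0026, g' = -0.454 → ψ = 0.277
Converged at ψ = 0.277.
Compositions from xᵢ = zᵢ/(1+ψ(Kᵢ−1)), yᵢ = Kᵢxᵢ:
  n-butane: x = 0.200, y = 0.482
  acetaldehyde: x = 0.127, y = 0.135
  diethyl ether: x = 0.153, y = 0.128
  acetone: x = 0.325, y = 0.172
  chloroform: x = 0.195, y = 0.082

x_diethyl ether = 0.153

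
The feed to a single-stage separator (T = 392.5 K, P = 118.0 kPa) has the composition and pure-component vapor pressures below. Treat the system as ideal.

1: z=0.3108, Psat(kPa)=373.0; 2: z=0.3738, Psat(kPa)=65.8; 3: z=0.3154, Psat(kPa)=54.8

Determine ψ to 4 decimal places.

ψ = 0.3208

Raoult's law: Kᵢ = Pᵢˢᵃᵗ/P = Pᵢˢᵃᵗ/118.0.
  K_1 = 373.0/118.0 = 3.161017, K_2 = 65.8/118.0 = 0.557627, K_3 = 54.8/118.0 = 0.464407
Material balance + equilibrium reduce to Σ zᵢ(Kᵢ−1)/(1+ψ(Kᵢ−1)) = 0.
Check two-phase: ΣzᵢKᵢ = 1.3374 > 1 and Σzᵢ/Kᵢ = 1.4478 > 1, so g(0) = 0.3374 > 0 and g(1) = -0.4478 < 0.
Iterate (Newton) starting at ψ = 0.5:
  ψ = 0.5000: g = -0.12020, g' = -0.6247 → ψ = 0.3076
  ψ = 0.3076: g = 0.00982, g' = -0.7515 → ψ = 0.3206
  ψ = 0.3206: g = 0.00009, g' = -0.7376 → ψ = 0.3208
Converged at ψ = 0.3208.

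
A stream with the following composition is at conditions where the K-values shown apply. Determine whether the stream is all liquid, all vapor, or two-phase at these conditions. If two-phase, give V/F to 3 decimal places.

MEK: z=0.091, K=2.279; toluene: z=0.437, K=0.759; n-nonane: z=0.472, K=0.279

all liquid

ΣzᵢKᵢ = 0.671; Σzᵢ/Kᵢ = 2.307.
Since ΣzᵢKᵢ < 1 the mixture is below its bubble point — single liquid phase.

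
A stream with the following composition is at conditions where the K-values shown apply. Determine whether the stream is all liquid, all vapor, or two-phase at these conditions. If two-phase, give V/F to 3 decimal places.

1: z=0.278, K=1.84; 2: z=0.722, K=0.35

all liquid

ΣzᵢKᵢ = 0.764; Σzᵢ/Kᵢ = 2.214.
Since ΣzᵢKᵢ < 1 the mixture is below its bubble point — single liquid phase.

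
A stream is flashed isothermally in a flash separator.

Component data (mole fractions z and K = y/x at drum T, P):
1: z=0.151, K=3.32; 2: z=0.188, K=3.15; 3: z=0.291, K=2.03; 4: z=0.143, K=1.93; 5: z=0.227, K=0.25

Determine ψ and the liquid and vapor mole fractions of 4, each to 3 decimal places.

ψ = 0.869, x_4 = 0.079, y_4 = 0.153

Let ψ = V/F and solve Σ zᵢ(Kᵢ−1)/(1+ψ(Kᵢ−1)) = 0.
Feasibility: ΣzᵢKᵢ = 2.017, Σzᵢ/Kᵢ = 1.231 — both > 1, two phases present.
Newton iteration, ψ⁰ = 0.35:
  ψ = 0.350: g = 0.5138, g' = -1.002 → ψ = 0.863
  ψ = 0.863: g = 0.0087, g' = -1.346 → ψ = 0.869
Converged at ψ = 0.869.
Compositions from xᵢ = zᵢ/(1+ψ(Kᵢ−1)), yᵢ = Kᵢxᵢ:
  1: x = 0.050, y = 0.166
  2: x = 0.066, y = 0.206
  3: x = 0.154, y = 0.312
  4: x = 0.079, y = 0.153
  5: x = 0.652, y = 0.163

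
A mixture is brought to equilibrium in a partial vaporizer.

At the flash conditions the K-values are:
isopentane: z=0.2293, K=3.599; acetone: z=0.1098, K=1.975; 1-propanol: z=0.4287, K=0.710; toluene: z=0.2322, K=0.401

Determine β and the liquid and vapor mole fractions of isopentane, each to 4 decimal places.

β = 0.4773, x_isopentane = 0.1023, y_isopentane = 0.3684

Rachford–Rice: g(β) = Σ zᵢ(Kᵢ−1)/(1+β(Kᵢ−1)) = 0.
Feasibility: ΣzᵢKᵢ = 1.4396, Σzᵢ/Kᵢ = 1.3022 — both > 1, two phases present.
Iterate (Newton) starting at β = 0.5:
  β = 0.5000: g = -0.01283, g' = -0.5592 → β = 0.4771
  β = 0.4771: g = 0.00011, g' = -0.5692 → β = 0.4773
Converged at β = 0.4773.
Compositions from xᵢ = zᵢ/(1+β(Kᵢ−1)), yᵢ = Kᵢxᵢ:
  isopentane: x = 0.1023, y = 0.3684
  acetone: x = 0.0749, y = 0.1480
  1-propanol: x = 0.4976, y = 0.3533
  toluene: x = 0.3252, y = 0.1304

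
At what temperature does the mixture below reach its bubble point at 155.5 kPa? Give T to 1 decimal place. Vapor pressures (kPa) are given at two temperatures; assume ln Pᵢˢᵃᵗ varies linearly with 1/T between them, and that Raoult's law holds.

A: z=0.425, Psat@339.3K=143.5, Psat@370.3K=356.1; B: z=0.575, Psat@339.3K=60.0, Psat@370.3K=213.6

Bubble-point temperature: ΣzᵢPᵢˢᵃᵗ(T) = P. Interpolate ln Pᵢˢᵃᵗ = aᵢ + bᵢ/T.
  T = 339.3 K: ΣzᵢPᵢˢᵃᵗ = 95.49 kPa
  T = 370.3 K: ΣzᵢPᵢˢᵃᵗ = 274.16 kPa
  T = 354.8 K: ΣzᵢPᵢˢᵃᵗ = 164.92 kPa
  T = 347.1 K: ΣzᵢPᵢˢᵃᵗ = 126.35 kPa
  T = 351.0 K: ΣzᵢPᵢˢᵃᵗ = 144.78 kPa
  T = 352.9 K: ΣzᵢPᵢˢᵃᵗ = 154.57 kPa
Interpolating between 352.9 K and 354.8 K gives T ≈ 353.1 K.

T = 353.1 K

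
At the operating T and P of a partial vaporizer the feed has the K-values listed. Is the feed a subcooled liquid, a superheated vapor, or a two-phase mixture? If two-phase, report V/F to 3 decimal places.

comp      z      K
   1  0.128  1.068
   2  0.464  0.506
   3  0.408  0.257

ΣzᵢKᵢ = 0.476; Σzᵢ/Kᵢ = 2.624.
Since ΣzᵢKᵢ < 1 the mixture is below its bubble point — single liquid phase.

subcooled liquid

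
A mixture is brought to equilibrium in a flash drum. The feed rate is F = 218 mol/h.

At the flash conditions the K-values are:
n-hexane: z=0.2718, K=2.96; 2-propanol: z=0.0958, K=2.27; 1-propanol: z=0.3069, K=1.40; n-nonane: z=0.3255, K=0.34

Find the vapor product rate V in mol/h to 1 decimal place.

Rachford–Rice: g(ψ) = Σ zᵢ(Kᵢ−1)/(1+ψ(Kᵢ−1)) = 0.
Feasibility: ΣzᵢKᵢ = 1.5623, Σzᵢ/Kᵢ = 1.3106 — both > 1, two phases present.
Iterate (Newton) starting at ψ = 0.58:
  ψ = 0.5800: g = 0.07094, g' = -0.6845 → ψ = 0.6836
  ψ = 0.6836: g = -0.00227, g' = -0.7360 → ψ = 0.6806
Converged at ψ = 0.6806.
Then V = ψ·F = 0.6806·218 = 148.4 mol/h and L = F − V = 69.6 mol/h.

V = 148.4 mol/h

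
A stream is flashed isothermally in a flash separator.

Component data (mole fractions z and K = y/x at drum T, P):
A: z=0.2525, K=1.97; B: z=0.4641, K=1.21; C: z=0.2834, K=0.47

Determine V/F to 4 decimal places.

V/F = 0.6733

Newton iteration, V/F⁰ = 0.43:
  V/F = 0.4300: g = 0.06769, g' = -0.2691 → V/F = 0.6816
  V/F = 0.6816: g = -0.00244, g' = -0.2969 → V/F = 0.6734
  V/F = 0.6734: g = -0.00001, g' = -0.2951 → V/F = 0.6733
Converged at V/F = 0.6733.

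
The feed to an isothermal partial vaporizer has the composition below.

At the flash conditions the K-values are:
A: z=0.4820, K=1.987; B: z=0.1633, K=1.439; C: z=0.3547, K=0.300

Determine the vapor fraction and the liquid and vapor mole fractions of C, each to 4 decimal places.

Let ψ = V/F and solve Σ zᵢ(Kᵢ−1)/(1+ψ(Kᵢ−1)) = 0.
Check two-phase: ΣzᵢKᵢ = 1.2991 > 1 and Σzᵢ/Kᵢ = 1.5384 > 1, so g(0) = 0.2991 > 0 and g(1) = -0.5384 < 0.
Newton–Raphson from ψ = 0.35:
  ψ = 0.3500: g = 0.08687, g' = -0.5879 → ψ = 0.4977
  ψ = 0.4977: g = -0.00322, g' = -0.6417 → ψ = 0.4927
Converged at ψ = 0.4927.
Compositions from xᵢ = zᵢ/(1+ψ(Kᵢ−1)), yᵢ = Kᵢxᵢ:
  A: x = 0.3243, y = 0.6444
  B: x = 0.1343, y = 0.1932
  C: x = 0.5414, y = 0.1624

ψ = 0.4927, x_C = 0.5414, y_C = 0.1624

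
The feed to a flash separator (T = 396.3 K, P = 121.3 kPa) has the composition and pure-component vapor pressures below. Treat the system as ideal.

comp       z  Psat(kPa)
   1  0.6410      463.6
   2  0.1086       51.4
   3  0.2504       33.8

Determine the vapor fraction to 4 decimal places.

ψ = 0.8090

Raoult's law: Kᵢ = Pᵢˢᵃᵗ/P = Pᵢˢᵃᵗ/121.3.
  K_1 = 463.6/121.3 = 3.821929, K_2 = 51.4/121.3 = 0.423743, K_3 = 33.8/121.3 = 0.278648
Material balance + equilibrium reduce to Σ zᵢ(Kᵢ−1)/(1+ψ(Kᵢ−1)) = 0.
Check two-phase: ΣzᵢKᵢ = 2.5656 > 1 and Σzᵢ/Kᵢ = 1.3226 > 1, so g(0) = 1.5656 > 0 and g(1) = -0.3226 < 0.
Newton iteration, ψ⁰ = 0.45:
  ψ = 0.4500: g = 0.44497, g' = -1.3421 → ψ = 0.7815
  ψ = 0.7815: g = 0.03638, g' = -1.3009 → ψ = 0.8095
  ψ = 0.8095: g = -0.00070, g' = -1.3526 → ψ = 0.8090
Converged at ψ = 0.8090.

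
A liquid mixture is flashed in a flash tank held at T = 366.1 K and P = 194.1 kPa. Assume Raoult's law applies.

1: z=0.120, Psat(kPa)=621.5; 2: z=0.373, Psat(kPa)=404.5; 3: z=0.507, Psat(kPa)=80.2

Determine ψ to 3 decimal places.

ψ = 0.450

Raoult's law: Kᵢ = Pᵢˢᵃᵗ/P = Pᵢˢᵃᵗ/194.1.
  K_1 = 621.5/194.1 = 3.20196, K_2 = 404.5/194.1 = 2.08398, K_3 = 80.2/194.1 = 0.41319
Rachford–Rice: g(ψ) = Σ zᵢ(Kᵢ−1)/(1+ψ(Kᵢ−1)) = 0.
Feasibility: ΣzᵢKᵢ = 1.371, Σzᵢ/Kᵢ = 1.444 — both > 1, two phases present.
Newton iteration, ψ⁰ = 0.44:
  ψ = 0.440: g = 0.0069, g' = -0.668 → ψ = 0.450
Converged at ψ = 0.450.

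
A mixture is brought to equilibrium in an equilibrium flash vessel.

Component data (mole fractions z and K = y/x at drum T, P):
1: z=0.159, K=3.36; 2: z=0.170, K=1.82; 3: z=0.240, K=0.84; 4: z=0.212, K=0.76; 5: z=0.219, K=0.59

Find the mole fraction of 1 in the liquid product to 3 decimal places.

x_1 = 0.060

Material balance + equilibrium reduce to Σ zᵢ(Kᵢ−1)/(1+β(Kᵢ−1)) = 0.
Feasibility: ΣzᵢKᵢ = 1.336, Σzᵢ/Kᵢ = 1.077 — both > 1, two phases present.
Newton iteration, β⁰ = 0.44:
  β = 0.440: g = 0.0788, g' = -0.352 → β = 0.664
  β = 0.664: g = 0.0096, g' = -0.277 → β = 0.699
Converged at β = 0.699.
Compositions from xᵢ = zᵢ/(1+β(Kᵢ−1)), yᵢ = Kᵢxᵢ:
  1: x = 0.060, y = 0.202
  2: x = 0.108, y = 0.197
  3: x = 0.270, y = 0.227
  4: x = 0.255, y = 0.194
  5: x = 0.307, y = 0.181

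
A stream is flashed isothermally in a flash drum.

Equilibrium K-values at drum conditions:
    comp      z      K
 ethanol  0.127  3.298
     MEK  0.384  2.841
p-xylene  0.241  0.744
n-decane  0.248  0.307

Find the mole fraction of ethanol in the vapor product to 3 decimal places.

y_ethanol = 0.159

Iterate (Newton) starting at V/F = 0.5:
  V/F = 0.500: g = 0.1702, g' = -0.798 → V/F = 0.713
  V/F = 0.713: g = 0.0008, g' = -0.829 → V/F = 0.714
Converged at V/F = 0.714.
Compositions from xᵢ = zᵢ/(1+V/F(Kᵢ−1)), yᵢ = Kᵢxᵢ:
  ethanol: x = 0.048, y = 0.159
  MEK: x = 0.166, y = 0.471
  p-xylene: x = 0.295, y = 0.219
  n-decane: x = 0.491, y = 0.151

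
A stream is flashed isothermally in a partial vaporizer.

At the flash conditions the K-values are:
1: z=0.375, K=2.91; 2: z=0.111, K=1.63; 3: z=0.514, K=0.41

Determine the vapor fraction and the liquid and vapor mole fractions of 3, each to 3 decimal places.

Iterate (Newton) starting at ψ = 0.5:
  ψ = 0.500: g = -0.0106, g' = -0.743 → ψ = 0.486
Converged at ψ = 0.486.
Compositions from xᵢ = zᵢ/(1+ψ(Kᵢ−1)), yᵢ = Kᵢxᵢ:
  1: x = 0.195, y = 0.566
  2: x = 0.085, y = 0.139
  3: x = 0.720, y = 0.295

ψ = 0.486, x_3 = 0.720, y_3 = 0.295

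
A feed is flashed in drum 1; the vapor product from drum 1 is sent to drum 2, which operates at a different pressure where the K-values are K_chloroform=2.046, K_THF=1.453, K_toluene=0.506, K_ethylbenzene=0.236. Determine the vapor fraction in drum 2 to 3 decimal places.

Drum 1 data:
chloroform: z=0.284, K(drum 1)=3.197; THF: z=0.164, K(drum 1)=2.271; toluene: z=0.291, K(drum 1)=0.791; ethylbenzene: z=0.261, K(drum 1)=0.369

Drum 1:
Let ψ₁ = V/F and solve Σ zᵢ(Kᵢ−1)/(1+ψ₁(Kᵢ−1)) = 0.
Check two-phase: ΣzᵢKᵢ = 1.607 > 1 and Σzᵢ/Kᵢ = 1.236 > 1, so g(0) = 0.607 > 0 and g(1) = -0.236 < 0.
Newton–Raphson from ψ₁ = 0.31:
  ψ₁ = 0.310: g = 0.2509, g' = -0.797 → ψ₁ = 0.625
  ψ₁ = 0.625: g = 0.0372, g' = -0.626 → ψ₁ = 0.684
Converged at ψ₁ = 0.684.
Drum-1 compositions:
  chloroform: x = 0.113, y = 0.363
  THF: x = 0.088, y = 0.199
  toluene: x = 0.340, y = 0.269
  ethylbenzene: x = 0.459, y = 0.169
Drum-2 feed = drum-1 vapor: z₂ = (0.3627, 0.1992, 0.2686, 0.1695).
Drum 2:
Let ψ₂ = V/F and solve Σ zᵢ(Kᵢ−1)/(1+ψ₂(Kᵢ−1)) = 0.
g(0) = ΣzᵢKᵢ − 1 = 0.208 and g(1) = 1 − Σzᵢ/Kᵢ = -0.563, so a root lies in (0, 1).
Newton–Raphson from ψ₂ = 0.5:
  ψ₂ = 0.500: g = -0.0630, g' = -0.573 → ψ₂ = 0.390
  ψ₂ = 0.390: g = -0.0026, g' = -0.531 → ψ₂ = 0.385
Converged at ψ₂ = 0.385.
  chloroform: x = 0.259, y = 0.529
  THF: x = 0.170, y = 0.246
  toluene: x = 0.332, y = 0.168
  ethylbenzene: x = 0.240, y = 0.057

V/F (drum 2) = 0.385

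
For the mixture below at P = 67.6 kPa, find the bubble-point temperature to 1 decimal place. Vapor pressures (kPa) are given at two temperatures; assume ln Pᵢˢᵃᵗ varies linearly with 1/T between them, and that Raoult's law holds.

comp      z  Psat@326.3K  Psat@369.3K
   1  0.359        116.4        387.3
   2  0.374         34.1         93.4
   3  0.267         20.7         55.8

T = 330.3 K

Bubble-point temperature: ΣzᵢPᵢˢᵃᵗ(T) = P. Interpolate ln Pᵢˢᵃᵗ = aᵢ + bᵢ/T.
  T = 326.3 K: ΣzᵢPᵢˢᵃᵗ = 60.07 kPa
  T = 369.3 K: ΣzᵢPᵢˢᵃᵗ = 188.87 kPa
  T = 347.8 K: ΣzᵢPᵢˢᵃᵗ = 110.24 kPa
  T = 337.1 K: ΣzᵢPᵢˢᵃᵗ = 82.26 kPa
  T = 331.7 K: ΣzᵢPᵢˢᵃᵗ = 70.47 kPa
  T = 329.0 K: ΣzᵢPᵢˢᵃᵗ = 65.10 kPa
Interpolating between 329.0 K and 331.7 K gives T ≈ 330.3 K.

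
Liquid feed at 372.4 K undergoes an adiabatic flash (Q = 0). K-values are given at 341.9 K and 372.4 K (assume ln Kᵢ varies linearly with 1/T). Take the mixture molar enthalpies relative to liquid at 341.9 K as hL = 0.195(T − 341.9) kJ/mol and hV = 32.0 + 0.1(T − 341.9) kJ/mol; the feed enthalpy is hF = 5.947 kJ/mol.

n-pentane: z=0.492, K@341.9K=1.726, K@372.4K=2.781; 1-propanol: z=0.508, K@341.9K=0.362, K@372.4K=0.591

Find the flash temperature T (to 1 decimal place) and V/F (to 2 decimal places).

T = 344.8 K, V/F = 0.17

Adiabatic flash: solve Rachford–Rice at each trial T, then check hF = ψ·hV(T) + (1−ψ)·hL(T).
  T = 341.9 K: K = (1.726, 0.362), RR gives ψ = 0.071, H_out = 2.286 kJ/mol
  T = 372.4 K: K = (2.781, 0.591), RR gives ψ = 0.918, H_out = 32.655 kJ/mol
  T = 357.1 K: K = (2.212, 0.467), RR gives ψ = 0.504, H_out = 18.359 kJ/mol
  T = 349.5 K: K = (1.959, 0.412), RR gives ψ = 0.307, H_out = 11.100 kJ/mol
  T = 345.7 K: K = (1.840, 0.387), RR gives ψ = 0.197, H_out = 6.987 kJ/mol
  T = 343.8 K: K = (1.782, 0.374), RR gives ψ = 0.137, H_out = 4.727 kJ/mol
Linear interpolation between T = 343.8 (H_out = 4.727) and T = 345.7 (H_out = 6.987) on hF = 5.947 gives T ≈ 344.8 K, at which ψ = 0.17.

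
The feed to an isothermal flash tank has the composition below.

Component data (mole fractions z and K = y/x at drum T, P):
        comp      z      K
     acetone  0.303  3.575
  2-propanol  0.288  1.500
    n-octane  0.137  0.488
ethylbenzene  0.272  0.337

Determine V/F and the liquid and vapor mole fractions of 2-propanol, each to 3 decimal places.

V/F = 0.622, x_2-propanol = 0.220, y_2-propanol = 0.330

Material balance + equilibrium reduce to Σ zᵢ(Kᵢ−1)/(1+V/F(Kᵢ−1)) = 0.
Feasibility: ΣzᵢKᵢ = 1.674, Σzᵢ/Kᵢ = 1.365 — both > 1, two phases present.
Newton iteration, V/F⁰ = 0.5:
  V/F = 0.500: g = 0.0922, g' = -0.762 → V/F = 0.621
  V/F = 0.621: g = 0.0007, g' = -0.762 → V/F = 0.622
Converged at V/F = 0.622.
Compositions from xᵢ = zᵢ/(1+V/F(Kᵢ−1)), yᵢ = Kᵢxᵢ:
  acetone: x = 0.116, y = 0.416
  2-propanol: x = 0.220, y = 0.330
  n-octane: x = 0.201, y = 0.098
  ethylbenzene: x = 0.463, y = 0.156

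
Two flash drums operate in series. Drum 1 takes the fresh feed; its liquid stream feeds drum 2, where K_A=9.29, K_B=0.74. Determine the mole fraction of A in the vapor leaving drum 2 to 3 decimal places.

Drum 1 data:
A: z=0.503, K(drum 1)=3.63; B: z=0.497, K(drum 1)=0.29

y_A (drum 2) = 0.283

Drum 1:
Binary case is linear: z₁(K₁−1)(1+ψ₁(K₂−1)) + z₂(K₂−1)(1+ψ₁(K₁−1)) = 0
⇒ ψ₁ = [z₁(K₁−1)+z₂(K₂−1)] / [−(K₁−1)(K₂−1)] = 0.9700/1.8673 = 0.519
Drum-1 compositions:
  A: x = 0.213, y = 0.772
  B: x = 0.787, y = 0.228
Drum-2 feed = drum-1 liquid: z₂ = (0.2126, 0.7874).
Drum 2:
Let ψ₂ = V/F and solve Σ zᵢ(Kᵢ−1)/(1+ψ₂(Kᵢ−1)) = 0.
g(0) = ΣzᵢKᵢ − 1 = 1.558 and g(1) = 1 − Σzᵢ/Kᵢ = -0.087, so a root lies in (0, 1).
Binary case is linear: z₁(K₁−1)(1+ψ₂(K₂−1)) + z₂(K₂−1)(1+ψ₂(K₁−1)) = 0
⇒ ψ₂ = [z₁(K₁−1)+z₂(K₂−1)] / [−(K₁−1)(K₂−1)] = 1.5575/2.1554 = 0.723
  A: x = 0.030, y = 0.283
  B: x = 0.970, y = 0.717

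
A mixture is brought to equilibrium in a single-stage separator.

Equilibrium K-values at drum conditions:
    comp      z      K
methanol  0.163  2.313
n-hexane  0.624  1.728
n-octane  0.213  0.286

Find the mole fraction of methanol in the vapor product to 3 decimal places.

y_methanol = 0.179

Material balance + equilibrium reduce to Σ zᵢ(Kᵢ−1)/(1+ψ(Kᵢ−1)) = 0.
Feasibility: ΣzᵢKᵢ = 1.516, Σzᵢ/Kᵢ = 1.176 — both > 1, two phases present.
Newton iteration, ψ⁰ = 0.41:
  ψ = 0.410: g = 0.2739, g' = -0.532 → ψ = 0.925
  ψ = 0.925: g = -0.0797, g' = -1.117 → ψ = 0.854
  ψ = 0.854: g = -0.0083, g' = -0.900 → ψ = 0.844
Converged at ψ = 0.844.
Compositions from xᵢ = zᵢ/(1+ψ(Kᵢ−1)), yᵢ = Kᵢxᵢ:
  methanol: x = 0.077, y = 0.179
  n-hexane: x = 0.386, y = 0.668
  n-octane: x = 0.536, y = 0.153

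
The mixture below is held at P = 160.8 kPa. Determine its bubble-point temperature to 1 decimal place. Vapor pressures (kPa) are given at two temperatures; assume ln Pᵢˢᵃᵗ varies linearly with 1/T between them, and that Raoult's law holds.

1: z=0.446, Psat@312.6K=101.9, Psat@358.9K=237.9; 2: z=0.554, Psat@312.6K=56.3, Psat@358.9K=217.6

Bubble-point temperature: ΣzᵢPᵢˢᵃᵗ(T) = P. Interpolate ln Pᵢˢᵃᵗ = aᵢ + bᵢ/T.
  T = 312.6 K: ΣzᵢPᵢˢᵃᵗ = 76.64 kPa
  T = 358.9 K: ΣzᵢPᵢˢᵃᵗ = 226.65 kPa
  T = 335.8 K: ΣzᵢPᵢˢᵃᵗ = 135.90 kPa
  T = 347.4 K: ΣzᵢPᵢˢᵃᵗ = 176.90 kPa
  T = 341.6 K: ΣzᵢPᵢˢᵃᵗ = 155.33 kPa
  T = 344.5 K: ΣzᵢPᵢˢᵃᵗ = 165.84 kPa
Interpolating between 341.6 K and 344.5 K gives T ≈ 343.1 K.

T = 343.1 K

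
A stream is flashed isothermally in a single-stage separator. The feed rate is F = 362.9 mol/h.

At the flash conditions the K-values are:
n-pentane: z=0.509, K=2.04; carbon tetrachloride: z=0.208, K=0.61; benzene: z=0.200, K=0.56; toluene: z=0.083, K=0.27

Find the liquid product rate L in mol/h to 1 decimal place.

Material balance + equilibrium reduce to Σ zᵢ(Kᵢ−1)/(1+V/F(Kᵢ−1)) = 0.
g(0) = ΣzᵢKᵢ − 1 = 0.300 and g(1) = 1 − Σzᵢ/Kᵢ = -0.255, so a root lies in (0, 1).
Newton iteration, V/F⁰ = 0.43:
  V/F = 0.430: g = 0.0715, g' = -0.461 → V/F = 0.585
Converged at V/F = 0.585.
Then V = V/F·F = 0.5845·362.9 = 212.1 mol/h and L = F − V = 150.8 mol/h.

L = 150.8 mol/h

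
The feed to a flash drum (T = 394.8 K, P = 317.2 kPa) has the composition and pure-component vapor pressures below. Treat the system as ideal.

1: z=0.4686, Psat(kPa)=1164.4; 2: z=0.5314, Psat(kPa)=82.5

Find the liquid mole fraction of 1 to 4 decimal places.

x_1 = 0.2169

Raoult's law: Kᵢ = Pᵢˢᵃᵗ/P = Pᵢˢᵃᵗ/317.2.
  K_1 = 1164.4/317.2 = 3.670870, K_2 = 82.5/317.2 = 0.260088
Newton iteration, ψ⁰ = 0.68:
  ψ = 0.6800: g = -0.34693, g' = -1.5999 → ψ = 0.4632
  ψ = 0.4632: g = -0.03871, g' = -1.3413 → ψ = 0.4343
  ψ = 0.4343: g = 0.00008, g' = -1.3482 → ψ = 0.4344
Converged at ψ = 0.4344.
Compositions from xᵢ = zᵢ/(1+ψ(Kᵢ−1)), yᵢ = Kᵢxᵢ:
  1: x = 0.2169, y = 0.7963
  2: x = 0.7831, y = 0.2037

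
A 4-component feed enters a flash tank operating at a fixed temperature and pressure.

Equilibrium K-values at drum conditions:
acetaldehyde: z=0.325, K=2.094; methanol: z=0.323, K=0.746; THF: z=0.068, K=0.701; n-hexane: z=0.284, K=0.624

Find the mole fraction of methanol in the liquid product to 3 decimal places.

x_methanol = 0.362

Material balance + equilibrium reduce to Σ zᵢ(Kᵢ−1)/(1+V/F(Kᵢ−1)) = 0.
Feasibility: ΣzᵢKᵢ = 1.146, Σzᵢ/Kᵢ = 1.140 — both > 1, two phases present.
Newton iteration, V/F⁰ = 0.62:
  V/F = 0.620: g = -0.0497, g' = -0.245 → V/F = 0.417
  V/F = 0.417: g = 0.0025, g' = -0.274 → V/F = 0.426
Converged at V/F = 0.426.
Compositions from xᵢ = zᵢ/(1+V/F(Kᵢ−1)), yᵢ = Kᵢxᵢ:
  acetaldehyde: x = 0.222, y = 0.464
  methanol: x = 0.362, y = 0.270
  THF: x = 0.078, y = 0.055
  n-hexane: x = 0.338, y = 0.211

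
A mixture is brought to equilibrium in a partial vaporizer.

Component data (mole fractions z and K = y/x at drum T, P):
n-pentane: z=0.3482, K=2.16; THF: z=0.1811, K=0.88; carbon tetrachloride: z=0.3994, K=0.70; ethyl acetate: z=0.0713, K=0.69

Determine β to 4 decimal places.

β = 0.7922

Let β = V/F and solve Σ zᵢ(Kᵢ−1)/(1+β(Kᵢ−1)) = 0.
g(0) = ΣzᵢKᵢ − 1 = 0.2403 and g(1) = 1 − Σzᵢ/Kᵢ = -0.0409, so a root lies in (0, 1).
Newton iteration, β⁰ = 0.5:
  β = 0.5000: g = 0.06540, g' = -0.2500 → β = 0.7616
  β = 0.7616: g = 0.00629, g' = -0.2074 → β = 0.7920
  β = 0.7920: g = 0.00005, g' = -0.2043 → β = 0.7922
Converged at β = 0.7922.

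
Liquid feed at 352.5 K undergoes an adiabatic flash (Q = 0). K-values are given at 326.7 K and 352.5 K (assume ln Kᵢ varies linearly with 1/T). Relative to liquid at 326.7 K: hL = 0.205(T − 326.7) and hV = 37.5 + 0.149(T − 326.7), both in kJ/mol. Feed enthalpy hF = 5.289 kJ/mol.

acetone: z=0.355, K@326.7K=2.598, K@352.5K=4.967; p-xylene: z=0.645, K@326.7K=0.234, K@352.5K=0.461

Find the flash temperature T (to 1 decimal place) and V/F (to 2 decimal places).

Adiabatic flash: solve Rachford–Rice at each trial T, then check hF = ψ·hV(T) + (1−ψ)·hL(T).
  T = 326.7 K: K = (2.598, 0.234), RR gives ψ = 0.060, H_out = 2.243 kJ/mol
  T = 352.5 K: K = (4.967, 0.461), RR gives ψ = 0.496, H_out = 23.174 kJ/mol
  T = 339.6 K: K = (3.637, 0.333), RR gives ψ = 0.287, H_out = 13.213 kJ/mol
  T = 333.1 K: K = (3.080, 0.280), RR gives ψ = 0.183, H_out = 8.096 kJ/mol
  T = 329.9 K: K = (2.831, 0.256), RR gives ψ = 0.125, H_out = 5.317 kJ/mol
  T = 328.3 K: K = (2.713, 0.245), RR gives ψ = 0.093, H_out = 3.824 kJ/mol
Linear interpolation between T = 328.3 (H_out = 3.824) and T = 329.9 (H_out = 5.317) on hF = 5.289 gives T ≈ 329.9 K, at which ψ = 0.12.

T = 329.9 K, V/F = 0.12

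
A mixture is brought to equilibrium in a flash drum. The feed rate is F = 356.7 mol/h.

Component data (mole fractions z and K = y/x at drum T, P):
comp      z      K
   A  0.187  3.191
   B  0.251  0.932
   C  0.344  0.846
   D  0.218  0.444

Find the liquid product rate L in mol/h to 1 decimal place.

L = 224.7 mol/h

Material balance + equilibrium reduce to Σ zᵢ(Kᵢ−1)/(1+β(Kᵢ−1)) = 0.
Feasibility: ΣzᵢKᵢ = 1.218, Σzᵢ/Kᵢ = 1.226 — both > 1, two phases present.
Newton–Raphson from β = 0.47:
  β = 0.470: g = -0.0370, g' = -0.352 → β = 0.365
  β = 0.365: g = 0.0020, g' = -0.394 → β = 0.370
Converged at β = 0.370.
Then V = β·F = 0.3700·356.7 = 132.0 mol/h and L = F − V = 224.7 mol/h.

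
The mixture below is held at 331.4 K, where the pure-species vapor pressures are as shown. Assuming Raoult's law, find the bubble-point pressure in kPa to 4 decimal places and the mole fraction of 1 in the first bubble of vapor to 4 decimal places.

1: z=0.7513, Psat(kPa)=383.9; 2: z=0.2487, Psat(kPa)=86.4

At the bubble point ψ → 0, so ΣzᵢKᵢ = 1 with Kᵢ = Pᵢˢᵃᵗ/P ⇒ P = ΣzᵢPᵢˢᵃᵗ.
P = 0.7513·383.9 + 0.2487·86.4 = 309.9117 kPa
yᵢ = zᵢPᵢˢᵃᵗ/P ⇒ y_1 = 0.7513·383.9/309.9117 = 0.9307

Pbub = 309.9117 kPa, y_1 = 0.9307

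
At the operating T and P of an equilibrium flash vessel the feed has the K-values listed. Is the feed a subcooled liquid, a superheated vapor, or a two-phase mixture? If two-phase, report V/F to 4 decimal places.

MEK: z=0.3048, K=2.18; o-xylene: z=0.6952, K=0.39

subcooled liquid

ΣzᵢKᵢ = 0.9356; Σzᵢ/Kᵢ = 1.9224.
Since ΣzᵢKᵢ < 1 the mixture is below its bubble point — single liquid phase.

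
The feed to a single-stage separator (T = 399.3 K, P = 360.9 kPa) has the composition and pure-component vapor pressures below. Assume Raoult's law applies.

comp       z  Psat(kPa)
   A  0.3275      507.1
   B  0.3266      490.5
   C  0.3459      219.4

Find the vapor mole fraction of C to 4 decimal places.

y_C = 0.2999

Raoult's law: Kᵢ = Pᵢˢᵃᵗ/P = Pᵢˢᵃᵗ/360.9.
  K_A = 507.1/360.9 = 1.405098, K_B = 490.5/360.9 = 1.359102, K_C = 219.4/360.9 = 0.607925
Newton–Raphson from ψ = 0.41:
  ψ = 0.4100: g = 0.05441, g' = -0.1470 → ψ = 0.7801
  ψ = 0.7801: g = -0.00294, g' = -0.1671 → ψ = 0.7625
  ψ = 0.7625: g = -0.00001, g' = -0.1655 → ψ = 0.7624
Converged at ψ = 0.7624.
Compositions from xᵢ = zᵢ/(1+ψ(Kᵢ−1)), yᵢ = Kᵢxᵢ:
  A: x = 0.2502, y = 0.3516
  B: x = 0.2564, y = 0.3485
  C: x = 0.4934, y = 0.2999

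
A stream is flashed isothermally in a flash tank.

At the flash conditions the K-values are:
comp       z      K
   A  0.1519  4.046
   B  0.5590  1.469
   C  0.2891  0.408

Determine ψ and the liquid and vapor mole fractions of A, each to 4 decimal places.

Rachford–Rice: g(ψ) = Σ zᵢ(Kᵢ−1)/(1+ψ(Kᵢ−1)) = 0.
Check two-phase: ΣzᵢKᵢ = 1.5537 > 1 and Σzᵢ/Kᵢ = 1.1267 > 1, so g(0) = 0.5537 > 0 and g(1) = -0.1267 < 0.
Iterate (Newton) starting at ψ = 0.4:
  ψ = 0.4000: g = 0.20508, g' = -0.5475 → ψ = 0.7746
  ψ = 0.7746: g = 0.01396, g' = -0.5366 → ψ = 0.8006
  ψ = 0.8006: g = -0.00017, g' = -0.5503 → ψ = 0.8003
Converged at ψ = 0.8003.
Compositions from xᵢ = zᵢ/(1+ψ(Kᵢ−1)), yᵢ = Kᵢxᵢ:
  A: x = 0.0442, y = 0.1788
  B: x = 0.4065, y = 0.5971
  C: x = 0.5494, y = 0.2241

ψ = 0.8003, x_A = 0.0442, y_A = 0.1788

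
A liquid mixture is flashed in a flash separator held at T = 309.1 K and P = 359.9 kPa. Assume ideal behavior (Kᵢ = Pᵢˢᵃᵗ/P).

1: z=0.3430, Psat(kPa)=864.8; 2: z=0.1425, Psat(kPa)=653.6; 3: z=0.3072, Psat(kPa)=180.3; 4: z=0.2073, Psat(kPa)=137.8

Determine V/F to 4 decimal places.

V/F = 0.4590

Raoult's law: Kᵢ = Pᵢˢᵃᵗ/P = Pᵢˢᵃᵗ/359.9.
  K_1 = 864.8/359.9 = 2.402890, K_2 = 653.6/359.9 = 1.816060, K_3 = 180.3/359.9 = 0.500972, K_4 = 137.8/359.9 = 0.382884
Newton–Raphson from V/F = 0.5:
  V/F = 0.5000: g = -0.02388, g' = -0.5820 → V/F = 0.4590
Converged at V/F = 0.4590.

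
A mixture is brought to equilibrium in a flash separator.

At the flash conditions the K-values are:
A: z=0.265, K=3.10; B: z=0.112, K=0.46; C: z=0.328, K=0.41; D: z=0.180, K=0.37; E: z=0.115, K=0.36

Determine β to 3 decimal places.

Let β = V/F and solve Σ zᵢ(Kᵢ−1)/(1+β(Kᵢ−1)) = 0.
Check two-phase: ΣzᵢKᵢ = 1.116 > 1 and Σzᵢ/Kᵢ = 1.935 > 1, so g(0) = 0.116 > 0 and g(1) = -0.935 < 0.
Newton–Raphson from β = 0.5:
  β = 0.500: g = -0.3597, g' = -0.823 → β = 0.063
  β = 0.063: g = 0.0330, g' = -1.198 → β = 0.091
  β = 0.091: g = 0.0011, g' = -1.122 → β = 0.092
Converged at β = 0.092.

β = 0.092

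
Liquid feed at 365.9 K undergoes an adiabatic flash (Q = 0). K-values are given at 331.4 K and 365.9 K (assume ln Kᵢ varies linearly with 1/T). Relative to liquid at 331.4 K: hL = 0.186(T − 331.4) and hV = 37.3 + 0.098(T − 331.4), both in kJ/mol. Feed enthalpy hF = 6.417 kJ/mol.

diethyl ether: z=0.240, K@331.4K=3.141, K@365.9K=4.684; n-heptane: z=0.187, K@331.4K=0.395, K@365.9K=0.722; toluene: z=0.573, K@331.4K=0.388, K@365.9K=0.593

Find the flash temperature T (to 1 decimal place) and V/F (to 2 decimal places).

T = 340.4 K, V/F = 0.13

Adiabatic flash: solve Rachford–Rice at each trial T, then check hF = ψ·hV(T) + (1−ψ)·hL(T).
  T = 331.4 K: K = (3.141, 0.395, 0.388), RR gives ψ = 0.038, H_out = 1.428 kJ/mol
  T = 365.9 K: K = (4.684, 0.722, 0.593), RR gives ψ = 0.431, H_out = 21.173 kJ/mol
  T = 348.6 K: K = (3.872, 0.542, 0.484), RR gives ψ = 0.214, H_out = 10.849 kJ/mol
  T = 340.0 K: K = (3.496, 0.464, 0.435), RR gives ψ = 0.126, H_out = 6.193 kJ/mol
  T = 344.3 K: K = (3.682, 0.502, 0.459), RR gives ψ = 0.169, H_out = 8.517 kJ/mol
  T = 342.1 K: K = (3.586, 0.482, 0.447), RR gives ψ = 0.147, H_out = 7.329 kJ/mol
Linear interpolation between T = 340.0 (H_out = 6.193) and T = 342.1 (H_out = 7.329) on hF = 6.417 gives T ≈ 340.4 K, at which ψ = 0.13.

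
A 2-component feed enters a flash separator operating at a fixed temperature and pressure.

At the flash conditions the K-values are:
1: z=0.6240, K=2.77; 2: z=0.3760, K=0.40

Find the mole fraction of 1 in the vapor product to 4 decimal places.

y_1 = 0.7013

Binary case is linear: z₁(K₁−1)(1+ψ(K₂−1)) + z₂(K₂−1)(1+ψ(K₁−1)) = 0
⇒ ψ = [z₁(K₁−1)+z₂(K₂−1)] / [−(K₁−1)(K₂−1)] = 0.87888/1.06200 = 0.8276
Compositions from xᵢ = zᵢ/(1+ψ(Kᵢ−1)), yᵢ = Kᵢxᵢ:
  1: x = 0.2532, y = 0.7013
  2: x = 0.7468, y = 0.2987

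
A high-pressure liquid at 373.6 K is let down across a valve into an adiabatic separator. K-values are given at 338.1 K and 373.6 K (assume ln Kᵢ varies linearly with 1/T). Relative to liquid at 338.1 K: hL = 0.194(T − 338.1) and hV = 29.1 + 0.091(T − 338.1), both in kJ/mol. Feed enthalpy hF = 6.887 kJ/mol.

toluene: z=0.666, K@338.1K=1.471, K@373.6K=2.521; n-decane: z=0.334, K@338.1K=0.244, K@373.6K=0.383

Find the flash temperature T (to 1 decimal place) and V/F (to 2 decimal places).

Adiabatic flash: solve Rachford–Rice at each trial T, then check hF = ψ·hV(T) + (1−ψ)·hL(T).
  T = 338.1 K: K = (1.471, 0.244), RR gives ψ = 0.172, H_out = 5.000 kJ/mol
  T = 373.6 K: K = (2.521, 0.383), RR gives ψ = 0.860, H_out = 28.764 kJ/mol
  T = 355.9 K: K = (1.953, 0.309), RR gives ψ = 0.614, H_out = 20.193 kJ/mol
  T = 347.0 K: K = (1.701, 0.276), RR gives ψ = 0.443, H_out = 14.213 kJ/mol
  T = 342.6 K: K = (1.585, 0.260), RR gives ψ = 0.328, H_out = 10.278 kJ/mol
  T = 340.4 K: K = (1.528, 0.252), RR gives ψ = 0.258, H_out = 7.901 kJ/mol
Linear interpolation between T = 338.1 (H_out = 5.000) and T = 340.4 (H_out = 7.901) on hF = 6.887 gives T ≈ 339.6 K, at which ψ = 0.23.

T = 339.6 K, V/F = 0.23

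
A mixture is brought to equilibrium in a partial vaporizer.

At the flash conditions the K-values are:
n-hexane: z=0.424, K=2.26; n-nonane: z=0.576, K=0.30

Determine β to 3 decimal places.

Material balance + equilibrium reduce to Σ zᵢ(Kᵢ−1)/(1+β(Kᵢ−1)) = 0.
Check two-phase: ΣzᵢKᵢ = 1.131 > 1 and Σzᵢ/Kᵢ = 2.108 > 1, so g(0) = 0.131 > 0 and g(1) = -1.108 < 0.
Iterate (Newton) starting at β = 0.5:
  β = 0.500: g = -0.2926, g' = -0.921 → β = 0.182
  β = 0.182: g = -0.0279, g' = -0.816 → β = 0.148
  β = 0.148: g = 0.0002, g' = -0.829 → β = 0.149
Converged at β = 0.149.

β = 0.149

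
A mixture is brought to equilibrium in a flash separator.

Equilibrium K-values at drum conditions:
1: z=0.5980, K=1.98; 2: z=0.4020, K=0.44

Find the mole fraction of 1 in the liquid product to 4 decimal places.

Let ψ = V/F and solve Σ zᵢ(Kᵢ−1)/(1+ψ(Kᵢ−1)) = 0.
g(0) = ΣzᵢKᵢ − 1 = 0.3609 and g(1) = 1 − Σzᵢ/Kᵢ = -0.2157, so a root lies in (0, 1).
Newton–Raphson from ψ = 0.5:
  ψ = 0.5000: g = 0.08065, g' = -0.5019 → ψ = 0.6607
  ψ = 0.6607: g = -0.00161, g' = -0.5292 → ψ = 0.6577
Converged at ψ = 0.6577.
Compositions from xᵢ = zᵢ/(1+ψ(Kᵢ−1)), yᵢ = Kᵢxᵢ:
  1: x = 0.3636, y = 0.7200
  2: x = 0.6364, y = 0.2800

x_1 = 0.3636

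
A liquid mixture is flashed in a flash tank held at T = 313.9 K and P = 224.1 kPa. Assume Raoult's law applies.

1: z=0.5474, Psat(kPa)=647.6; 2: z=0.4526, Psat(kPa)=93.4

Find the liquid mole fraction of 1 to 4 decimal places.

x_1 = 0.2358

Raoult's law: Kᵢ = Pᵢˢᵃᵗ/P = Pᵢˢᵃᵗ/224.1.
  K_1 = 647.6/224.1 = 2.889781, K_2 = 93.4/224.1 = 0.416778
Binary case is linear: z₁(K₁−1)(1+ψ(K₂−1)) + z₂(K₂−1)(1+ψ(K₁−1)) = 0
⇒ ψ = [z₁(K₁−1)+z₂(K₂−1)] / [−(K₁−1)(K₂−1)] = 0.77050/1.10216 = 0.6991
Compositions from xᵢ = zᵢ/(1+ψ(Kᵢ−1)), yᵢ = Kᵢxᵢ:
  1: x = 0.2358, y = 0.6815
  2: x = 0.7642, y = 0.3185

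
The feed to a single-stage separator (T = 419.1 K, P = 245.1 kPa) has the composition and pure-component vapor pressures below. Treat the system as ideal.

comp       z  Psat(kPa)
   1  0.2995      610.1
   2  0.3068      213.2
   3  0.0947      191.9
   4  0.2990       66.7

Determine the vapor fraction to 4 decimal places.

ψ = 0.2433

Raoult's law: Kᵢ = Pᵢˢᵃᵗ/P = Pᵢˢᵃᵗ/245.1.
  K_1 = 610.1/245.1 = 2.489188, K_2 = 213.2/245.1 = 0.869849, K_3 = 191.9/245.1 = 0.782946, K_4 = 66.7/245.1 = 0.272134
Let ψ = V/F and solve Σ zᵢ(Kᵢ−1)/(1+ψ(Kᵢ−1)) = 0.
Feasibility: ΣzᵢKᵢ = 1.1679, Σzᵢ/Kᵢ = 1.6927 — both > 1, two phases present.
Newton–Raphson from ψ = 0.56:
  ψ = 0.5600: g = -0.19065, g' = -0.6607 → ψ = 0.2714
  ψ = 0.2714: g = -0.01683, g' = -0.5935 → ψ = 0.2431
  ψ = 0.2431: g = 0.00012, g' = -0.6024 → ψ = 0.2433
Converged at ψ = 0.2433.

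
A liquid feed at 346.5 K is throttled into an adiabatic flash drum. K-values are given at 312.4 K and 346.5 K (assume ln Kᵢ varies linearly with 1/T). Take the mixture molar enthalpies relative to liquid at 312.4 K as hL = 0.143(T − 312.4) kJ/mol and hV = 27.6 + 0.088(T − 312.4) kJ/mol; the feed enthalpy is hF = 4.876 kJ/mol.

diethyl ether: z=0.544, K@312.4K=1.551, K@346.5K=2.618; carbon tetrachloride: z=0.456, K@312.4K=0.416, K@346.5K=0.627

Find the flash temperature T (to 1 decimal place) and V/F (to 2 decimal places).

Adiabatic flash: solve Rachford–Rice at each trial T, then check hF = ψ·hV(T) + (1−ψ)·hL(T).
  T = 312.4 K: K = (1.551, 0.416), RR gives ψ = 0.104, H_out = 2.868 kJ/mol
  T = 346.5 K: K = (2.618, 0.627), RR gives ψ = 1.000, H_out = 30.601 kJ/mol
  T = 329.4 K: K = (2.041, 0.516), RR gives ψ = 0.686, H_out = 20.712 kJ/mol
  T = 320.9 K: K = (1.786, 0.465), RR gives ψ = 0.436, H_out = 13.035 kJ/mol
  T = 316.6 K: K = (1.664, 0.440), RR gives ψ = 0.285, H_out = 8.387 kJ/mol
  T = 314.5 K: K = (1.607, 0.428), RR gives ψ = 0.199, H_out = 5.783 kJ/mol
Linear interpolation between T = 312.4 (H_out = 2.868) and T = 314.5 (H_out = 5.783) on hF = 4.876 gives T ≈ 313.8 K, at which ψ = 0.17.

T = 313.8 K, V/F = 0.17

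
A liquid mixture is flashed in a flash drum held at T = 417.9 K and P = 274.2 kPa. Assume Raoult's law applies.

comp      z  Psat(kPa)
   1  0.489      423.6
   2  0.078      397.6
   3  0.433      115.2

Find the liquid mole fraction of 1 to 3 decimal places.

x_1 = 0.449

Raoult's law: Kᵢ = Pᵢˢᵃᵗ/P = Pᵢˢᵃᵗ/274.2.
  K_1 = 423.6/274.2 = 1.54486, K_2 = 397.6/274.2 = 1.45004, K_3 = 115.2/274.2 = 0.42013
Material balance + equilibrium reduce to Σ zᵢ(Kᵢ−1)/(1+ψ(Kᵢ−1)) = 0.
Feasibility: ΣzᵢKᵢ = 1.050, Σzᵢ/Kᵢ = 1.401 — both > 1, two phases present.
Newton–Raphson from ψ = 0.5:
  ψ = 0.500: g = -0.1156, g' = -0.389 → ψ = 0.203
  ψ = 0.203: g = -0.0125, g' = -0.318 → ψ = 0.164
  ψ = 0.164: g = -0.0001, g' = -0.314 → ψ = 0.163
Converged at ψ = 0.163.
Compositions from xᵢ = zᵢ/(1+ψ(Kᵢ−1)), yᵢ = Kᵢxᵢ:
  1: x = 0.449, y = 0.694
  2: x = 0.073, y = 0.105
  3: x = 0.478, y = 0.201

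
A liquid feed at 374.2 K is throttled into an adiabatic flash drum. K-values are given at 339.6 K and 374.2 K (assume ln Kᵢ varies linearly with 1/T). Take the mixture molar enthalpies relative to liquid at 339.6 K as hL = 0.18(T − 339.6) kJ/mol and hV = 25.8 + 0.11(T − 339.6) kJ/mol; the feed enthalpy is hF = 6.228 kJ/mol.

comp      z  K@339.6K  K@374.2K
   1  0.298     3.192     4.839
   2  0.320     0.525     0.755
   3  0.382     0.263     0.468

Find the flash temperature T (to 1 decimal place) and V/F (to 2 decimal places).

Adiabatic flash: solve Rachford–Rice at each trial T, then check hF = ψ·hV(T) + (1−ψ)·hL(T).
  T = 339.6 K: K = (3.192, 0.525, 0.263), RR gives ψ = 0.160, H_out = 4.126 kJ/mol
  T = 374.2 K: K = (4.839, 0.755, 0.468), RR gives ψ = 0.535, H_out = 18.745 kJ/mol
  T = 356.9 K: K = (3.970, 0.635, 0.356), RR gives ψ = 0.332, H_out = 11.271 kJ/mol
  T = 348.2 K: K = (3.567, 0.579, 0.307), RR gives ψ = 0.245, H_out = 7.727 kJ/mol
  T = 343.9 K: K = (3.377, 0.551, 0.284), RR gives ψ = 0.203, H_out = 5.950 kJ/mol
  T = 346.0 K: K = (3.469, 0.565, 0.295), RR gives ψ = 0.224, H_out = 6.822 kJ/mol
Linear interpolation between T = 343.9 (H_out = 5.950) and T = 346.0 (H_out = 6.822) on hF = 6.228 gives T ≈ 344.6 K, at which ψ = 0.21.

T = 344.6 K, V/F = 0.21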